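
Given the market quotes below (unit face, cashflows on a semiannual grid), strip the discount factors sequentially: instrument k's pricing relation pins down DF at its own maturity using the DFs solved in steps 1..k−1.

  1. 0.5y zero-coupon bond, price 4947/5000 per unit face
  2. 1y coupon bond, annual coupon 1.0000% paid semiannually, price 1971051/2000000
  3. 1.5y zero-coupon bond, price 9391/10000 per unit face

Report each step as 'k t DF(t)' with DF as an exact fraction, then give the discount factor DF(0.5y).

step 1 [0.5y] zero: DF = P = 4947/5000 ≈ 0.989400
step 2 [1y] bond c/2=1/200: DF=(1971051/2000000 − 1/200·(0.989400))/(1+1/200) = 9757/10000 ≈ 0.975700
step 3 [1.5y] zero: DF = P = 9391/10000 ≈ 0.939100

1 1/2 4947/5000
2 1 9757/10000
3 3/2 9391/10000
DF(0.5y) = 4947/5000 ≈ 0.989400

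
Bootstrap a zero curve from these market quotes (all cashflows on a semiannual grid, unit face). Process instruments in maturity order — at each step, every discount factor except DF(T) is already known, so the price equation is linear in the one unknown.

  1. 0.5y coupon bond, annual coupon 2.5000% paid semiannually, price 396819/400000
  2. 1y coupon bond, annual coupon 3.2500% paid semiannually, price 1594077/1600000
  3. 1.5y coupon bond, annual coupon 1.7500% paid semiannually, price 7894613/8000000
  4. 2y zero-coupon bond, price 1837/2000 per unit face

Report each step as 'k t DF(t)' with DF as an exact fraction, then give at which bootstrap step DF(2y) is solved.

step 1 [0.5y] bond c/2=1/80: DF=(396819/400000 − 1/80·(0))/(1+1/80) = 4899/5000 ≈ 0.979800
step 2 [1y] bond c/2=13/800: DF=(1594077/1600000 − 13/800·(0.979800))/(1+13/800) = 9647/10000 ≈ 0.964700
step 3 [1.5y] bond c/2=7/800: DF=(7894613/8000000 − 7/800·(0.979800+0.964700))/(1+7/800) = 4807/5000 ≈ 0.961400
step 4 [2y] zero: DF = P = 1837/2000 ≈ 0.918500

1 1/2 4899/5000
2 1 9647/10000
3 3/2 4807/5000
4 2 1837/2000
DF(2y) is solved at step 4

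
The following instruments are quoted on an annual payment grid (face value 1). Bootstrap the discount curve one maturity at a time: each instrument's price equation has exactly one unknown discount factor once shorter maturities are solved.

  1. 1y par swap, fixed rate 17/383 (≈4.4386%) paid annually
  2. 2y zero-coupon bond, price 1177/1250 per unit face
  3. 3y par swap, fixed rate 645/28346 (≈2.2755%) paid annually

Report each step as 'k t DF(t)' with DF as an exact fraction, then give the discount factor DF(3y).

1 1 383/400
2 2 1177/1250
3 3 1871/2000
DF(3y) = 1871/2000 ≈ 0.935500

step 1 [1y] swap r/1=17/383: DF=(1 − 17/383·(0))/(1+17/383) = 383/400 ≈ 0.957500
step 2 [2y] zero: DF = P = 1177/1250 ≈ 0.941600
step 3 [3y] swap r/1=645/28346: DF=(1 − 645/28346·(0.957500+0.941600))/(1+645/28346) = 1871/2000 ≈ 0.935500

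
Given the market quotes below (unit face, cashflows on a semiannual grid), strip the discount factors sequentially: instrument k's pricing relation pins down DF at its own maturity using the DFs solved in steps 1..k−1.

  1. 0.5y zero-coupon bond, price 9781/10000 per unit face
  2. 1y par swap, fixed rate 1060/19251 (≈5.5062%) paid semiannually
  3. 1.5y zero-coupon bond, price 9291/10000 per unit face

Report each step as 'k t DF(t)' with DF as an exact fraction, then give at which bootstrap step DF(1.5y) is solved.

step 1 [0.5y] zero: DF = P = 9781/10000 ≈ 0.978100
step 2 [1y] swap r/2=530/19251: DF=(1 − 530/19251·(0.978100))/(1+530/19251) = 947/1000 ≈ 0.947000
step 3 [1.5y] zero: DF = P = 9291/10000 ≈ 0.929100

1 1/2 9781/10000
2 1 947/1000
3 3/2 9291/10000
DF(1.5y) is solved at step 3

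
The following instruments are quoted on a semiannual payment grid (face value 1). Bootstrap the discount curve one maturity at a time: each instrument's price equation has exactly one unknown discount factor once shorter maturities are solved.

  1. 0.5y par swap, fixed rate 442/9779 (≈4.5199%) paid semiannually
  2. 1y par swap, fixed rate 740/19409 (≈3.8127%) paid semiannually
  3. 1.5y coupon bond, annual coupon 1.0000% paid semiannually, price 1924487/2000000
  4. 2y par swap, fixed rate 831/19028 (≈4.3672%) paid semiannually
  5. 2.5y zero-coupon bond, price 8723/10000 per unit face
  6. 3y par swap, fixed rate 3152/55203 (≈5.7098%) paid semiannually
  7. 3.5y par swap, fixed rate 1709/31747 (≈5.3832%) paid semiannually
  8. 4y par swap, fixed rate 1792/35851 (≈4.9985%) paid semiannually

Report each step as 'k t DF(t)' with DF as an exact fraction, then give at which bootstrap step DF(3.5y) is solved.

step 1 [0.5y] swap r/2=221/9779: DF=(1 − 221/9779·(0))/(1+221/9779) = 9779/10000 ≈ 0.977900
step 2 [1y] swap r/2=370/19409: DF=(1 − 370/19409·(0.977900))/(1+370/19409) = 963/1000 ≈ 0.963000
step 3 [1.5y] bond c/2=1/200: DF=(1924487/2000000 − 1/200·(0.977900+0.963000))/(1+1/200) = 4739/5000 ≈ 0.947800
step 4 [2y] swap r/2=831/38056: DF=(1 − 831/38056·(0.977900+0.963000+0.947800))/(1+831/38056) = 9169/10000 ≈ 0.916900
step 5 [2.5y] zero: DF = P = 8723/10000 ≈ 0.872300
step 6 [3y] swap r/2=1576/55203: DF=(1 − 1576/55203·(0.977900+0.963000+0.947800+0.916900+0.872300))/(1+1576/55203) = 1053/1250 ≈ 0.842400
step 7 [3.5y] swap r/2=1709/63494: DF=(1 − 1709/63494·(0.977900+0.963000+0.947800+0.916900+0.872300+0.842400))/(1+1709/63494) = 8291/10000 ≈ 0.829100
step 8 [4y] swap r/2=896/35851: DF=(1 − 896/35851·(0.977900+0.963000+0.947800+0.916900+0.872300+0.842400+0.829100))/(1+896/35851) = 513/625 ≈ 0.820800

1 1/2 9779/10000
2 1 963/1000
3 3/2 4739/5000
4 2 9169/10000
5 5/2 8723/10000
6 3 1053/1250
7 7/2 8291/10000
8 4 513/625
DF(3.5y) is solved at step 7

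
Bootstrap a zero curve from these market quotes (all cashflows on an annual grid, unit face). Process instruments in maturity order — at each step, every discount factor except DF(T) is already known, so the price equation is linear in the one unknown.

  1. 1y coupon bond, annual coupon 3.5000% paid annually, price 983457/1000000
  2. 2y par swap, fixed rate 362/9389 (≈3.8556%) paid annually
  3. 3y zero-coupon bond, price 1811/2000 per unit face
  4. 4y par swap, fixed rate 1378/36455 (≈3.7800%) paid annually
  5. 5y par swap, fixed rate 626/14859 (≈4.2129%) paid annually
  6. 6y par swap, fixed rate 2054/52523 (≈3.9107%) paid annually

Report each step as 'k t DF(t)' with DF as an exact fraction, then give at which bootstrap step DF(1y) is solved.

1 1 4751/5000
2 2 2319/2500
3 3 1811/2000
4 4 4311/5000
5 5 4061/5000
6 6 3973/5000
DF(1y) is solved at step 1

step 1 [1y] bond c/1=7/200: DF=(983457/1000000 − 7/200·(0))/(1+7/200) = 4751/5000 ≈ 0.950200
step 2 [2y] swap r/1=362/9389: DF=(1 − 362/9389·(0.950200))/(1+362/9389) = 2319/2500 ≈ 0.927600
step 3 [3y] zero: DF = P = 1811/2000 ≈ 0.905500
step 4 [4y] swap r/1=1378/36455: DF=(1 − 1378/36455·(0.950200+0.927600+0.905500))/(1+1378/36455) = 4311/5000 ≈ 0.862200
step 5 [5y] swap r/1=626/14859: DF=(1 − 626/14859·(0.950200+0.927600+0.905500+0.862200))/(1+626/14859) = 4061/5000 ≈ 0.812200
step 6 [6y] swap r/1=2054/52523: DF=(1 − 2054/52523·(0.950200+0.927600+0.905500+0.862200+0.812200))/(1+2054/52523) = 3973/5000 ≈ 0.794600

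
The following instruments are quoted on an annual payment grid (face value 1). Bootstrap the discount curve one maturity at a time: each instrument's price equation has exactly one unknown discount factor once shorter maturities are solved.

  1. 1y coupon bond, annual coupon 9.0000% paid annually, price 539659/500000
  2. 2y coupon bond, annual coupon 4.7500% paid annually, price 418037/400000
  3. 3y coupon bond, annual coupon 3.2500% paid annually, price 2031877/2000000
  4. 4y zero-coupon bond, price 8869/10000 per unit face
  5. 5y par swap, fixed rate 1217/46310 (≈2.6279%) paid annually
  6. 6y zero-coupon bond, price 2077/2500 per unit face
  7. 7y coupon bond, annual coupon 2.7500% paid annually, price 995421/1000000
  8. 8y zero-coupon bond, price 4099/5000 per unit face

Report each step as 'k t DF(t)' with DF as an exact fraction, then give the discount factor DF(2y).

1 1 4951/5000
2 2 1191/1250
3 3 2307/2500
4 4 8869/10000
5 5 8783/10000
6 6 2077/2500
7 7 4113/5000
8 8 4099/5000
DF(2y) = 1191/1250 ≈ 0.952800

step 1 [1y] bond c/1=9/100: DF=(539659/500000 − 9/100·(0))/(1+9/100) = 4951/5000 ≈ 0.990200
step 2 [2y] bond c/1=19/400: DF=(418037/400000 − 19/400·(0.990200))/(1+19/400) = 1191/1250 ≈ 0.952800
step 3 [3y] bond c/1=13/400: DF=(2031877/2000000 − 13/400·(0.990200+0.952800))/(1+13/400) = 2307/2500 ≈ 0.922800
step 4 [4y] zero: DF = P = 8869/10000 ≈ 0.886900
step 5 [5y] swap r/1=1217/46310: DF=(1 − 1217/46310·(0.990200+0.952800+0.922800+0.886900))/(1+1217/46310) = 8783/10000 ≈ 0.878300
step 6 [6y] zero: DF = P = 2077/2500 ≈ 0.830800
step 7 [7y] bond c/1=11/400: DF=(995421/1000000 − 11/400·(0.990200+0.952800+0.922800+0.886900+0.878300+0.830800))/(1+11/400) = 4113/5000 ≈ 0.822600
step 8 [8y] zero: DF = P = 4099/5000 ≈ 0.819800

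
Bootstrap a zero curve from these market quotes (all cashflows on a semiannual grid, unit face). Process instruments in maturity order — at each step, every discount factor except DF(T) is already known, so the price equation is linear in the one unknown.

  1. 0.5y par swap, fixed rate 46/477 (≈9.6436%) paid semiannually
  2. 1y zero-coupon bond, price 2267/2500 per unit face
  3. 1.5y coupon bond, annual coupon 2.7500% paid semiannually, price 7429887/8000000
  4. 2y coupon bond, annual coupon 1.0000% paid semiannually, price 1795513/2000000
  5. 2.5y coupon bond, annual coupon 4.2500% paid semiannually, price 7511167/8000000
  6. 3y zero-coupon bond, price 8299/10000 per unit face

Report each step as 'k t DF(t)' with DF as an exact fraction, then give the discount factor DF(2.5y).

step 1 [0.5y] swap r/2=23/477: DF=(1 − 23/477·(0))/(1+23/477) = 477/500 ≈ 0.954000
step 2 [1y] zero: DF = P = 2267/2500 ≈ 0.906800
step 3 [1.5y] bond c/2=11/800: DF=(7429887/8000000 − 11/800·(0.954000+0.906800))/(1+11/800) = 8909/10000 ≈ 0.890900
step 4 [2y] bond c/2=1/200: DF=(1795513/2000000 − 1/200·(0.954000+0.906800+0.890900))/(1+1/200) = 2199/2500 ≈ 0.879600
step 5 [2.5y] bond c/2=17/800: DF=(7511167/8000000 − 17/800·(0.954000+0.906800+0.890900+0.879600))/(1+17/800) = 4219/5000 ≈ 0.843800
step 6 [3y] zero: DF = P = 8299/10000 ≈ 0.829900

1 1/2 477/500
2 1 2267/2500
3 3/2 8909/10000
4 2 2199/2500
5 5/2 4219/5000
6 3 8299/10000
DF(2.5y) = 4219/5000 ≈ 0.843800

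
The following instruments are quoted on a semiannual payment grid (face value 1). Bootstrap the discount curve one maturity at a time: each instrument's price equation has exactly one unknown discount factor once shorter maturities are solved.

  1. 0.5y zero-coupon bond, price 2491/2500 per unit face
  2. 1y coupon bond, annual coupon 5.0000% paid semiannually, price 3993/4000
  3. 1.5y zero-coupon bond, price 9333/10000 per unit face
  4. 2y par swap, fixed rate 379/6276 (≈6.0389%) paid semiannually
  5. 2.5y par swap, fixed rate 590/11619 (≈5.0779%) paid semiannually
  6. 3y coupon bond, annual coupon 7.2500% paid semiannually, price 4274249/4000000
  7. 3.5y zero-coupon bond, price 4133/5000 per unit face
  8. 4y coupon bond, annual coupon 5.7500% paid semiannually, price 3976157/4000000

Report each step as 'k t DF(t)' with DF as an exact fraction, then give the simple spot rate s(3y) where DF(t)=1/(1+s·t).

step 1 [0.5y] zero: DF = P = 2491/2500 ≈ 0.996400
step 2 [1y] bond c/2=1/40: DF=(3993/4000 − 1/40·(0.996400))/(1+1/40) = 1187/1250 ≈ 0.949600
step 3 [1.5y] zero: DF = P = 9333/10000 ≈ 0.933300
step 4 [2y] swap r/2=379/12552: DF=(1 − 379/12552·(0.996400+0.949600+0.933300))/(1+379/12552) = 8863/10000 ≈ 0.886300
step 5 [2.5y] swap r/2=295/11619: DF=(1 − 295/11619·(0.996400+0.949600+0.933300+0.886300))/(1+295/11619) = 441/500 ≈ 0.882000
step 6 [3y] bond c/2=29/800: DF=(4274249/4000000 − 29/800·(0.996400+0.949600+0.933300+0.886300+0.882000))/(1+29/800) = 4343/5000 ≈ 0.868600
step 7 [3.5y] zero: DF = P = 4133/5000 ≈ 0.826600
step 8 [4y] bond c/2=23/800: DF=(3976157/4000000 − 23/800·(0.996400+0.949600+0.933300+0.886300+0.882000+0.868600+0.826600))/(1+23/800) = 789/1000 ≈ 0.789000

1 1/2 2491/2500
2 1 1187/1250
3 3/2 9333/10000
4 2 8863/10000
5 5/2 441/500
6 3 4343/5000
7 7/2 4133/5000
8 4 789/1000
s(3y) = (1/(4343/5000) − 1)/(3) = 219/4343 ≈ 5.0426%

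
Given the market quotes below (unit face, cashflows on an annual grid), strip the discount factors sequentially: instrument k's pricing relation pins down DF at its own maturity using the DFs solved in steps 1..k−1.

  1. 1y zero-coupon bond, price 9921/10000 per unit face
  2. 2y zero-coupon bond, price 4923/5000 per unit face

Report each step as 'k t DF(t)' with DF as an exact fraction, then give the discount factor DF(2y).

1 1 9921/10000
2 2 4923/5000
DF(2y) = 4923/5000 ≈ 0.984600

step 1 [1y] zero: DF = P = 9921/10000 ≈ 0.992100
step 2 [2y] zero: DF = P = 4923/5000 ≈ 0.984600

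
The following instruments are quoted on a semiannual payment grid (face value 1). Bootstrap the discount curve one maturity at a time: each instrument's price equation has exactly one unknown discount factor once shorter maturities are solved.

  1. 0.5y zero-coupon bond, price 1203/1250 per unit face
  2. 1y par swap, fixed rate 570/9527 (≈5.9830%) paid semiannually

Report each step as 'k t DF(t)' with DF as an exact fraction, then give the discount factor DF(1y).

1 1/2 1203/1250
2 1 943/1000
DF(1y) = 943/1000 ≈ 0.943000

step 1 [0.5y] zero: DF = P = 1203/1250 ≈ 0.962400
step 2 [1y] swap r/2=285/9527: DF=(1 − 285/9527·(0.962400))/(1+285/9527) = 943/1000 ≈ 0.943000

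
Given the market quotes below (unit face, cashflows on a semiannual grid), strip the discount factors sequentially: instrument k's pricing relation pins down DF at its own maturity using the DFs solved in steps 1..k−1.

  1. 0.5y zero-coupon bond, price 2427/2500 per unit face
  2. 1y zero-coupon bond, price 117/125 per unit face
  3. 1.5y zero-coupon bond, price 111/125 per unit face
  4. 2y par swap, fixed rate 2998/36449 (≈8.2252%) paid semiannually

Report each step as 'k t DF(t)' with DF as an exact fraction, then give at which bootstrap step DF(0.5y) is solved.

step 1 [0.5y] zero: DF = P = 2427/2500 ≈ 0.970800
step 2 [1y] zero: DF = P = 117/125 ≈ 0.936000
step 3 [1.5y] zero: DF = P = 111/125 ≈ 0.888000
step 4 [2y] swap r/2=1499/36449: DF=(1 − 1499/36449·(0.970800+0.936000+0.888000))/(1+1499/36449) = 8501/10000 ≈ 0.850100

1 1/2 2427/2500
2 1 117/125
3 3/2 111/125
4 2 8501/10000
DF(0.5y) is solved at step 1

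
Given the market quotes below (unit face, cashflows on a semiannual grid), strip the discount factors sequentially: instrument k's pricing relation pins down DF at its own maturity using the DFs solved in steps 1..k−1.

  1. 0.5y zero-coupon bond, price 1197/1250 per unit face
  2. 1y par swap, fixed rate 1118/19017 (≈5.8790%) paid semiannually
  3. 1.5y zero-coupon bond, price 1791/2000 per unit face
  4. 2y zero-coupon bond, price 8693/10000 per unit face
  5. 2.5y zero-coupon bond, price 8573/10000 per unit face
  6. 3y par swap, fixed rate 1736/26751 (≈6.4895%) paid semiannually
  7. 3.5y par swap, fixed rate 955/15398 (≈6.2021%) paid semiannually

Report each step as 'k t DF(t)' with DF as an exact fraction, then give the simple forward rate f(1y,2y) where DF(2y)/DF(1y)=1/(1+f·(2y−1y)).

step 1 [0.5y] zero: DF = P = 1197/1250 ≈ 0.957600
step 2 [1y] swap r/2=559/19017: DF=(1 − 559/19017·(0.957600))/(1+559/19017) = 9441/10000 ≈ 0.944100
step 3 [1.5y] zero: DF = P = 1791/2000 ≈ 0.895500
step 4 [2y] zero: DF = P = 8693/10000 ≈ 0.869300
step 5 [2.5y] zero: DF = P = 8573/10000 ≈ 0.857300
step 6 [3y] swap r/2=868/26751: DF=(1 − 868/26751·(0.957600+0.944100+0.895500+0.869300+0.857300))/(1+868/26751) = 1033/1250 ≈ 0.826400
step 7 [3.5y] swap r/2=955/30796: DF=(1 − 955/30796·(0.957600+0.944100+0.895500+0.869300+0.857300+0.826400))/(1+955/30796) = 809/1000 ≈ 0.809000

1 1/2 1197/1250
2 1 9441/10000
3 3/2 1791/2000
4 2 8693/10000
5 5/2 8573/10000
6 3 1033/1250
7 7/2 809/1000
f(1y,2y) = ((9441/10000)/(8693/10000) − 1)/(1) = 748/8693 ≈ 8.6046%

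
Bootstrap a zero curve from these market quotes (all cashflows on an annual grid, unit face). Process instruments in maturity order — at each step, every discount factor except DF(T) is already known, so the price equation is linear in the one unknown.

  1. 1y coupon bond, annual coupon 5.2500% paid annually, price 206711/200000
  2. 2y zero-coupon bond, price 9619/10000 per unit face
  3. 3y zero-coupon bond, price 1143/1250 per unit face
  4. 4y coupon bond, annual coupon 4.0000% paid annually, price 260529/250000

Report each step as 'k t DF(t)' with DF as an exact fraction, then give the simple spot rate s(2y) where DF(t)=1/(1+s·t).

step 1 [1y] bond c/1=21/400: DF=(206711/200000 − 21/400·(0))/(1+21/400) = 491/500 ≈ 0.982000
step 2 [2y] zero: DF = P = 9619/10000 ≈ 0.961900
step 3 [3y] zero: DF = P = 1143/1250 ≈ 0.914400
step 4 [4y] bond c/1=1/25: DF=(260529/250000 − 1/25·(0.982000+0.961900+0.914400))/(1+1/25) = 8921/10000 ≈ 0.892100

1 1 491/500
2 2 9619/10000
3 3 1143/1250
4 4 8921/10000
s(2y) = (1/(9619/10000) − 1)/(2) = 381/19238 ≈ 1.9805%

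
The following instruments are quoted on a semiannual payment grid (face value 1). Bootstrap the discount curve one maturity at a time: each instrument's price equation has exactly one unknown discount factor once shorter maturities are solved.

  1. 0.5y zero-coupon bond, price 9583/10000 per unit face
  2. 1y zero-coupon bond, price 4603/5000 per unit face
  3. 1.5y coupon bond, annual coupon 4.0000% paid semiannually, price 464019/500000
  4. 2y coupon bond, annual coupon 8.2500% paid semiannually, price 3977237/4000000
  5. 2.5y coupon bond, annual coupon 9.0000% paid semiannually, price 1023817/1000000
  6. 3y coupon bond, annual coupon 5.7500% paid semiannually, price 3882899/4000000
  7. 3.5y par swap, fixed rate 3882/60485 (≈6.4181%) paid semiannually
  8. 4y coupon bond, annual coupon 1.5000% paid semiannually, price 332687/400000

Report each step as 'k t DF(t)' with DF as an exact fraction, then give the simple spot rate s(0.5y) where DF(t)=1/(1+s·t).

1 1/2 9583/10000
2 1 4603/5000
3 3/2 873/1000
4 2 8459/10000
5 5/2 1031/1250
6 3 41/50
7 7/2 8059/10000
8 4 1561/2000
s(0.5y) = (1/(9583/10000) − 1)/(1/2) = 834/9583 ≈ 8.7029%

step 1 [0.5y] zero: DF = P = 9583/10000 ≈ 0.958300
step 2 [1y] zero: DF = P = 4603/5000 ≈ 0.920600
step 3 [1.5y] bond c/2=1/50: DF=(464019/500000 − 1/50·(0.958300+0.920600))/(1+1/50) = 873/1000 ≈ 0.873000
step 4 [2y] bond c/2=33/800: DF=(3977237/4000000 − 33/800·(0.958300+0.920600+0.873000))/(1+33/800) = 8459/10000 ≈ 0.845900
step 5 [2.5y] bond c/2=9/200: DF=(1023817/1000000 − 9/200·(0.958300+0.920600+0.873000+0.845900))/(1+9/200) = 1031/1250 ≈ 0.824800
step 6 [3y] bond c/2=23/800: DF=(3882899/4000000 − 23/800·(0.958300+0.920600+0.873000+0.845900+0.824800))/(1+23/800) = 41/50 ≈ 0.820000
step 7 [3.5y] swap r/2=1941/60485: DF=(1 − 1941/60485·(0.958300+0.920600+0.873000+0.845900+0.824800+0.820000))/(1+1941/60485) = 8059/10000 ≈ 0.805900
step 8 [4y] bond c/2=3/400: DF=(332687/400000 − 3/400·(0.958300+0.920600+0.873000+0.845900+0.824800+0.820000+0.805900))/(1+3/400) = 1561/2000 ≈ 0.780500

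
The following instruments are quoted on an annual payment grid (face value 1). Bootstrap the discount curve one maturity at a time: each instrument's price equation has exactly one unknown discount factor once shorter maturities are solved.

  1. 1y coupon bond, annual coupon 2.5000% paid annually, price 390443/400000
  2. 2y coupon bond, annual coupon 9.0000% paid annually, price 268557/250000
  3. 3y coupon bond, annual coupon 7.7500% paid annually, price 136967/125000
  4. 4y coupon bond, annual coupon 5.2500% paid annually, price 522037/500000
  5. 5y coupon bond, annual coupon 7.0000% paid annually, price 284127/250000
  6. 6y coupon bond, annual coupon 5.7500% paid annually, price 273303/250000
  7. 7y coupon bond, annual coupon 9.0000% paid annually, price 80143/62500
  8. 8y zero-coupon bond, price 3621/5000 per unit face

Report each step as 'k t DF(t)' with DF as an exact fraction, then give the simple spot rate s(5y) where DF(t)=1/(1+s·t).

step 1 [1y] bond c/1=1/40: DF=(390443/400000 − 1/40·(0))/(1+1/40) = 9523/10000 ≈ 0.952300
step 2 [2y] bond c/1=9/100: DF=(268557/250000 − 9/100·(0.952300))/(1+9/100) = 9069/10000 ≈ 0.906900
step 3 [3y] bond c/1=31/400: DF=(136967/125000 − 31/400·(0.952300+0.906900))/(1+31/400) = 552/625 ≈ 0.883200
step 4 [4y] bond c/1=21/400: DF=(522037/500000 − 21/400·(0.952300+0.906900+0.883200))/(1+21/400) = 1069/1250 ≈ 0.855200
step 5 [5y] bond c/1=7/100: DF=(284127/250000 − 7/100·(0.952300+0.906900+0.883200+0.855200))/(1+7/100) = 2067/2500 ≈ 0.826800
step 6 [6y] bond c/1=23/400: DF=(273303/250000 − 23/400·(0.952300+0.906900+0.883200+0.855200+0.826800))/(1+23/400) = 1983/2500 ≈ 0.793200
step 7 [7y] bond c/1=9/100: DF=(80143/62500 − 9/100·(0.952300+0.906900+0.883200+0.855200+0.826800+0.793200))/(1+9/100) = 466/625 ≈ 0.745600
step 8 [8y] zero: DF = P = 3621/5000 ≈ 0.724200

1 1 9523/10000
2 2 9069/10000
3 3 552/625
4 4 1069/1250
5 5 2067/2500
6 6 1983/2500
7 7 466/625
8 8 3621/5000
s(5y) = (1/(2067/2500) − 1)/(5) = 433/10335 ≈ 4.1896%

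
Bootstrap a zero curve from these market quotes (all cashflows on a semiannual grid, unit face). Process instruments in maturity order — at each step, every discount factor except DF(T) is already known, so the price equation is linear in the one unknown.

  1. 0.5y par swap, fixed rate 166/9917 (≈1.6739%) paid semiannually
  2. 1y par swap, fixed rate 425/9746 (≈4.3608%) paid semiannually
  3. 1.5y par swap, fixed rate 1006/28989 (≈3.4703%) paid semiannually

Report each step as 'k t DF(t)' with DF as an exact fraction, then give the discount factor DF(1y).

step 1 [0.5y] swap r/2=83/9917: DF=(1 − 83/9917·(0))/(1+83/9917) = 9917/10000 ≈ 0.991700
step 2 [1y] swap r/2=425/19492: DF=(1 − 425/19492·(0.991700))/(1+425/19492) = 383/400 ≈ 0.957500
step 3 [1.5y] swap r/2=503/28989: DF=(1 − 503/28989·(0.991700+0.957500))/(1+503/28989) = 9497/10000 ≈ 0.949700

1 1/2 9917/10000
2 1 383/400
3 3/2 9497/10000
DF(1y) = 383/400 ≈ 0.957500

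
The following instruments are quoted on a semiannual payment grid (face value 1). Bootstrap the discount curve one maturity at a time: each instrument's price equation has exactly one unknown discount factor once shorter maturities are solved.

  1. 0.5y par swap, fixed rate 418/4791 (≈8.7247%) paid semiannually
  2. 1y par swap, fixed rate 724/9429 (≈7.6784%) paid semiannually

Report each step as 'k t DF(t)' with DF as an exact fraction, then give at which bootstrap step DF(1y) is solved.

1 1/2 4791/5000
2 1 2319/2500
DF(1y) is solved at step 2

step 1 [0.5y] swap r/2=209/4791: DF=(1 − 209/4791·(0))/(1+209/4791) = 4791/5000 ≈ 0.958200
step 2 [1y] swap r/2=362/9429: DF=(1 − 362/9429·(0.958200))/(1+362/9429) = 2319/2500 ≈ 0.927600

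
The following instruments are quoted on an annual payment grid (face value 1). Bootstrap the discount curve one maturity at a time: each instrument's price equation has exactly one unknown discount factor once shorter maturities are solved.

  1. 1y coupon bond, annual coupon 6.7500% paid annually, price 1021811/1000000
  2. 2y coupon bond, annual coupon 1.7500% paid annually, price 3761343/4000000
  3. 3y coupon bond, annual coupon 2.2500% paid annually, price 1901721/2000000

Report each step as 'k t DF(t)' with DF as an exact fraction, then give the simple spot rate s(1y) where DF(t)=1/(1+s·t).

1 1 2393/2500
2 2 9077/10000
3 3 8889/10000
s(1y) = (1/(2393/2500) − 1)/(1) = 107/2393 ≈ 4.4714%

step 1 [1y] bond c/1=27/400: DF=(1021811/1000000 − 27/400·(0))/(1+27/400) = 2393/2500 ≈ 0.957200
step 2 [2y] bond c/1=7/400: DF=(3761343/4000000 − 7/400·(0.957200))/(1+7/400) = 9077/10000 ≈ 0.907700
step 3 [3y] bond c/1=9/400: DF=(1901721/2000000 − 9/400·(0.957200+0.907700))/(1+9/400) = 8889/10000 ≈ 0.888900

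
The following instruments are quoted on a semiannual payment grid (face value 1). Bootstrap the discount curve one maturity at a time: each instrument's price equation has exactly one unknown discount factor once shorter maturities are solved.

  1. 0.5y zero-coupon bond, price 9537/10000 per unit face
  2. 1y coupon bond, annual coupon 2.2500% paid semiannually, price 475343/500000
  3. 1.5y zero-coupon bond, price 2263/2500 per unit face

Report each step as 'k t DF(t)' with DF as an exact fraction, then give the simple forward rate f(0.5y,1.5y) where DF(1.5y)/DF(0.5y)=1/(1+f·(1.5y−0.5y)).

step 1 [0.5y] zero: DF = P = 9537/10000 ≈ 0.953700
step 2 [1y] bond c/2=9/800: DF=(475343/500000 − 9/800·(0.953700))/(1+9/800) = 1859/2000 ≈ 0.929500
step 3 [1.5y] zero: DF = P = 2263/2500 ≈ 0.905200

1 1/2 9537/10000
2 1 1859/2000
3 3/2 2263/2500
f(0.5y,1.5y) = ((9537/10000)/(2263/2500) − 1)/(1) = 485/9052 ≈ 5.3579%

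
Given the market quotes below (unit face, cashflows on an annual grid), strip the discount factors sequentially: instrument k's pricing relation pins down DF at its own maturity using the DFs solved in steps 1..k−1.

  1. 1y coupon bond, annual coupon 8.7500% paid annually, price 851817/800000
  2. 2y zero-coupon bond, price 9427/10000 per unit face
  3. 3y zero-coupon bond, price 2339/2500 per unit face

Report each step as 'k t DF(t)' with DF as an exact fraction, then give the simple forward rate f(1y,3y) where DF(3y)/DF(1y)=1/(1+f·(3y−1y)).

step 1 [1y] bond c/1=7/80: DF=(851817/800000 − 7/80·(0))/(1+7/80) = 9791/10000 ≈ 0.979100
step 2 [2y] zero: DF = P = 9427/10000 ≈ 0.942700
step 3 [3y] zero: DF = P = 2339/2500 ≈ 0.935600

1 1 9791/10000
2 2 9427/10000
3 3 2339/2500
f(1y,3y) = ((9791/10000)/(2339/2500) − 1)/(2) = 435/18712 ≈ 2.3247%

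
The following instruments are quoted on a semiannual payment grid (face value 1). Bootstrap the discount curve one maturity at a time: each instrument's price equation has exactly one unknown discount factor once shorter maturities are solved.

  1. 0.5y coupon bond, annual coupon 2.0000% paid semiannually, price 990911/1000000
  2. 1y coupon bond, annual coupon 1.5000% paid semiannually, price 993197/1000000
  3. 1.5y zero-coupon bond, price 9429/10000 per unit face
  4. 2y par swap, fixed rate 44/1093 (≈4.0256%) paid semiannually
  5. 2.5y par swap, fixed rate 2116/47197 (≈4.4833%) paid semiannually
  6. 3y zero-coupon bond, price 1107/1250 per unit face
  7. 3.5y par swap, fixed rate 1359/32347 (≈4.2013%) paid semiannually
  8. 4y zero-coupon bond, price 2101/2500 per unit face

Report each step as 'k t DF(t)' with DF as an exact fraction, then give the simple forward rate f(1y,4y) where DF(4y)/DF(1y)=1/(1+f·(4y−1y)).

1 1/2 9811/10000
2 1 1957/2000
3 3/2 9429/10000
4 2 923/1000
5 5/2 4471/5000
6 3 1107/1250
7 7/2 8641/10000
8 4 2101/2500
f(1y,4y) = ((1957/2000)/(2101/2500) − 1)/(3) = 1381/25212 ≈ 5.4776%

step 1 [0.5y] bond c/2=1/100: DF=(990911/1000000 − 1/100·(0))/(1+1/100) = 9811/10000 ≈ 0.981100
step 2 [1y] bond c/2=3/400: DF=(993197/1000000 − 3/400·(0.981100))/(1+3/400) = 1957/2000 ≈ 0.978500
step 3 [1.5y] zero: DF = P = 9429/10000 ≈ 0.942900
step 4 [2y] swap r/2=22/1093: DF=(1 − 22/1093·(0.981100+0.978500+0.942900))/(1+22/1093) = 923/1000 ≈ 0.923000
step 5 [2.5y] swap r/2=1058/47197: DF=(1 − 1058/47197·(0.981100+0.978500+0.942900+0.923000))/(1+1058/47197) = 4471/5000 ≈ 0.894200
step 6 [3y] zero: DF = P = 1107/1250 ≈ 0.885600
step 7 [3.5y] swap r/2=1359/64694: DF=(1 − 1359/64694·(0.981100+0.978500+0.942900+0.923000+0.894200+0.885600))/(1+1359/64694) = 8641/10000 ≈ 0.864100
step 8 [4y] zero: DF = P = 2101/2500 ≈ 0.840400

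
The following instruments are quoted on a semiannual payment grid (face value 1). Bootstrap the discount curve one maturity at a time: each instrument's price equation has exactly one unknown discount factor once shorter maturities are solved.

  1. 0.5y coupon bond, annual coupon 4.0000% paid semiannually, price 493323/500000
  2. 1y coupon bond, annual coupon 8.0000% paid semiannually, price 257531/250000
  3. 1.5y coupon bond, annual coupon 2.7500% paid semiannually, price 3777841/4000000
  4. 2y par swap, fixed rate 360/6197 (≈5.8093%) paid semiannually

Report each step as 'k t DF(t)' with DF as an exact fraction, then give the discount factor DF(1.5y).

step 1 [0.5y] bond c/2=1/50: DF=(493323/500000 − 1/50·(0))/(1+1/50) = 9673/10000 ≈ 0.967300
step 2 [1y] bond c/2=1/25: DF=(257531/250000 − 1/25·(0.967300))/(1+1/25) = 9533/10000 ≈ 0.953300
step 3 [1.5y] bond c/2=11/800: DF=(3777841/4000000 − 11/800·(0.967300+0.953300))/(1+11/800) = 566/625 ≈ 0.905600
step 4 [2y] swap r/2=180/6197: DF=(1 − 180/6197·(0.967300+0.953300+0.905600))/(1+180/6197) = 223/250 ≈ 0.892000

1 1/2 9673/10000
2 1 9533/10000
3 3/2 566/625
4 2 223/250
DF(1.5y) = 566/625 ≈ 0.905600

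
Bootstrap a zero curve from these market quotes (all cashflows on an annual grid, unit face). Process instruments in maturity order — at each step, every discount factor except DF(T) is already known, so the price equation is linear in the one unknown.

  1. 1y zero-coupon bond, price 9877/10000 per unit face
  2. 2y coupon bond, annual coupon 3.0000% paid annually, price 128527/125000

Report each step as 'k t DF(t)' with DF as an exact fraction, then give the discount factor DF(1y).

1 1 9877/10000
2 2 1939/2000
DF(1y) = 9877/10000 ≈ 0.987700

step 1 [1y] zero: DF = P = 9877/10000 ≈ 0.987700
step 2 [2y] bond c/1=3/100: DF=(128527/125000 − 3/100·(0.987700))/(1+3/100) = 1939/2000 ≈ 0.969500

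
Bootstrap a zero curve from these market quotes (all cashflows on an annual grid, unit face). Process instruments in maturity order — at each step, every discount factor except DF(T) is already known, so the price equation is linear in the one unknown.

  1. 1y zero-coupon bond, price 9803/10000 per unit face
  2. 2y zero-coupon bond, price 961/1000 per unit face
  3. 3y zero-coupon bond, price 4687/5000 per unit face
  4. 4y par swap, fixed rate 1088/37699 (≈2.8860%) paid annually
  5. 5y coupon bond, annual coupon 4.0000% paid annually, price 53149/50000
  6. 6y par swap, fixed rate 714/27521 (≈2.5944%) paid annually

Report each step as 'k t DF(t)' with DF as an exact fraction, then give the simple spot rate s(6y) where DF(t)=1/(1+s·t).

step 1 [1y] zero: DF = P = 9803/10000 ≈ 0.980300
step 2 [2y] zero: DF = P = 961/1000 ≈ 0.961000
step 3 [3y] zero: DF = P = 4687/5000 ≈ 0.937400
step 4 [4y] swap r/1=1088/37699: DF=(1 − 1088/37699·(0.980300+0.961000+0.937400))/(1+1088/37699) = 557/625 ≈ 0.891200
step 5 [5y] bond c/1=1/25: DF=(53149/50000 − 1/25·(0.980300+0.961000+0.937400+0.891200))/(1+1/25) = 8771/10000 ≈ 0.877100
step 6 [6y] swap r/1=714/27521: DF=(1 − 714/27521·(0.980300+0.961000+0.937400+0.891200+0.877100))/(1+714/27521) = 2143/2500 ≈ 0.857200

1 1 9803/10000
2 2 961/1000
3 3 4687/5000
4 4 557/625
5 5 8771/10000
6 6 2143/2500
s(6y) = (1/(2143/2500) − 1)/(6) = 119/4286 ≈ 2.7765%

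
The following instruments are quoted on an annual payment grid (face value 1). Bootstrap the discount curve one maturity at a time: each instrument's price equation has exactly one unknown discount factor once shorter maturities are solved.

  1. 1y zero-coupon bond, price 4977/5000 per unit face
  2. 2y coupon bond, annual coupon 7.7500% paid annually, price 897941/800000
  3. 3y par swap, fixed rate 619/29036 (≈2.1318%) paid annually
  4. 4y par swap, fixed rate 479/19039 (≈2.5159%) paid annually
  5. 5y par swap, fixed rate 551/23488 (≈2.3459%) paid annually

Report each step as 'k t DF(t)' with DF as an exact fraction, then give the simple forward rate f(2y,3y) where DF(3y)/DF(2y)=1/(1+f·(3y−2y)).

step 1 [1y] zero: DF = P = 4977/5000 ≈ 0.995400
step 2 [2y] bond c/1=31/400: DF=(897941/800000 − 31/400·(0.995400))/(1+31/400) = 9701/10000 ≈ 0.970100
step 3 [3y] swap r/1=619/29036: DF=(1 − 619/29036·(0.995400+0.970100))/(1+619/29036) = 9381/10000 ≈ 0.938100
step 4 [4y] swap r/1=479/19039: DF=(1 − 479/19039·(0.995400+0.970100+0.938100))/(1+479/19039) = 4521/5000 ≈ 0.904200
step 5 [5y] swap r/1=551/23488: DF=(1 − 551/23488·(0.995400+0.970100+0.938100+0.904200))/(1+551/23488) = 4449/5000 ≈ 0.889800

1 1 4977/5000
2 2 9701/10000
3 3 9381/10000
4 4 4521/5000
5 5 4449/5000
f(2y,3y) = ((9701/10000)/(9381/10000) − 1)/(1) = 320/9381 ≈ 3.4112%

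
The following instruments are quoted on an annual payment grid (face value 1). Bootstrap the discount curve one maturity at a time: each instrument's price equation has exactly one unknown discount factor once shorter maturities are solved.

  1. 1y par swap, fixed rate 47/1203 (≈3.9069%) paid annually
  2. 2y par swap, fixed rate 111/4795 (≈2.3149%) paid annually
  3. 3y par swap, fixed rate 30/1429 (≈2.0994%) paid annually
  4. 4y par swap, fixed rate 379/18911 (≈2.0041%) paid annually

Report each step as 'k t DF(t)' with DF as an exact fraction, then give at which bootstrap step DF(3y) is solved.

1 1 1203/1250
2 2 2389/2500
3 3 47/50
4 4 4621/5000
DF(3y) is solved at step 3

step 1 [1y] swap r/1=47/1203: DF=(1 − 47/1203·(0))/(1+47/1203) = 1203/1250 ≈ 0.962400
step 2 [2y] swap r/1=111/4795: DF=(1 − 111/4795·(0.962400))/(1+111/4795) = 2389/2500 ≈ 0.955600
step 3 [3y] swap r/1=30/1429: DF=(1 − 30/1429·(0.962400+0.955600))/(1+30/1429) = 47/50 ≈ 0.940000
step 4 [4y] swap r/1=379/18911: DF=(1 − 379/18911·(0.962400+0.955600+0.940000))/(1+379/18911) = 4621/5000 ≈ 0.924200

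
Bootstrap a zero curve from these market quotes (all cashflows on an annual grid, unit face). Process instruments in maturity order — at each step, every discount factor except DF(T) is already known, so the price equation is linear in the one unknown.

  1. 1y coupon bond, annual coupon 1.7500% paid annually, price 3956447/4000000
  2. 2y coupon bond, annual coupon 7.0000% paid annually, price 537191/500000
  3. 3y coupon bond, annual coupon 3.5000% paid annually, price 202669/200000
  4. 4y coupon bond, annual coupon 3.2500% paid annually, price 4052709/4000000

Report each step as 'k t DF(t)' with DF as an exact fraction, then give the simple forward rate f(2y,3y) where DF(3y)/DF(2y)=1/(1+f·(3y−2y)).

1 1 9721/10000
2 2 1881/2000
3 3 1143/1250
4 4 8923/10000
f(2y,3y) = ((1881/2000)/(1143/1250) − 1)/(1) = 29/1016 ≈ 2.8543%

step 1 [1y] bond c/1=7/400: DF=(3956447/4000000 − 7/400·(0))/(1+7/400) = 9721/10000 ≈ 0.972100
step 2 [2y] bond c/1=7/100: DF=(537191/500000 − 7/100·(0.972100))/(1+7/100) = 1881/2000 ≈ 0.940500
step 3 [3y] bond c/1=7/200: DF=(202669/200000 − 7/200·(0.972100+0.940500))/(1+7/200) = 1143/1250 ≈ 0.914400
step 4 [4y] bond c/1=13/400: DF=(4052709/4000000 − 13/400·(0.972100+0.940500+0.914400))/(1+13/400) = 8923/10000 ≈ 0.892300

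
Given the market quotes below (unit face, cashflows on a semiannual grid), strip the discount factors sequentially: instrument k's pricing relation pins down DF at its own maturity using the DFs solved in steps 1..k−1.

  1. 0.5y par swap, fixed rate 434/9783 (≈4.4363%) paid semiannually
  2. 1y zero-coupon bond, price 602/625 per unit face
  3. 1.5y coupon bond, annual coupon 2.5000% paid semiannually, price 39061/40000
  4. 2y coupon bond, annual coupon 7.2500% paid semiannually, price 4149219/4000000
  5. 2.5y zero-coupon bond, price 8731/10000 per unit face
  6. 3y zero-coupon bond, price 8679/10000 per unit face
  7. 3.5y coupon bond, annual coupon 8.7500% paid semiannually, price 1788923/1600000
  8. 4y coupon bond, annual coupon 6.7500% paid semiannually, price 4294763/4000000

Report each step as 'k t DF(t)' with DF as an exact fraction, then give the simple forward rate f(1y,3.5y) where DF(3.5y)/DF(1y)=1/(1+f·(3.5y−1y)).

step 1 [0.5y] swap r/2=217/9783: DF=(1 − 217/9783·(0))/(1+217/9783) = 9783/10000 ≈ 0.978300
step 2 [1y] zero: DF = P = 602/625 ≈ 0.963200
step 3 [1.5y] bond c/2=1/80: DF=(39061/40000 − 1/80·(0.978300+0.963200))/(1+1/80) = 1881/2000 ≈ 0.940500
step 4 [2y] bond c/2=29/800: DF=(4149219/4000000 − 29/800·(0.978300+0.963200+0.940500))/(1+29/800) = 4501/5000 ≈ 0.900200
step 5 [2.5y] zero: DF = P = 8731/10000 ≈ 0.873100
step 6 [3y] zero: DF = P = 8679/10000 ≈ 0.867900
step 7 [3.5y] bond c/2=7/160: DF=(1788923/1600000 − 7/160·(0.978300+0.963200+0.940500+0.900200+0.873100+0.867900))/(1+7/160) = 8397/10000 ≈ 0.839700
step 8 [4y] bond c/2=27/800: DF=(4294763/4000000 − 27/800·(0.978300+0.963200+0.940500+0.900200+0.873100+0.867900+0.839700))/(1+27/800) = 8309/10000 ≈ 0.830900

1 1/2 9783/10000
2 1 602/625
3 3/2 1881/2000
4 2 4501/5000
5 5/2 8731/10000
6 3 8679/10000
7 7/2 8397/10000
8 4 8309/10000
f(1y,3.5y) = ((602/625)/(8397/10000) − 1)/(5/2) = 494/8397 ≈ 5.8831%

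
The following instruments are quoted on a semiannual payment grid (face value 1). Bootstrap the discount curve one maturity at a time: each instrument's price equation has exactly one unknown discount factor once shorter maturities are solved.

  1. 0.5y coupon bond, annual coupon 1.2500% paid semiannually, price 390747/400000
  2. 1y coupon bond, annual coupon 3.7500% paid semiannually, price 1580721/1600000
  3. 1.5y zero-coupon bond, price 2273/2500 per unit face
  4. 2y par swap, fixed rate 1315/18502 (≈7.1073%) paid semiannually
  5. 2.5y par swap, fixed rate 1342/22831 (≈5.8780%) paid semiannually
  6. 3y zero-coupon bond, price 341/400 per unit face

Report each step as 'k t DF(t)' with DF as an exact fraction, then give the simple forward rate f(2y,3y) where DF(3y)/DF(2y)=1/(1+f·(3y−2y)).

1 1/2 2427/2500
2 1 9519/10000
3 3/2 2273/2500
4 2 1737/2000
5 5/2 4329/5000
6 3 341/400
f(2y,3y) = ((1737/2000)/(341/400) − 1)/(1) = 32/1705 ≈ 1.8768%

step 1 [0.5y] bond c/2=1/160: DF=(390747/400000 − 1/160·(0))/(1+1/160) = 2427/2500 ≈ 0.970800
step 2 [1y] bond c/2=3/160: DF=(1580721/1600000 − 3/160·(0.970800))/(1+3/160) = 9519/10000 ≈ 0.951900
step 3 [1.5y] zero: DF = P = 2273/2500 ≈ 0.909200
step 4 [2y] swap r/2=1315/37004: DF=(1 − 1315/37004·(0.970800+0.951900+0.909200))/(1+1315/37004) = 1737/2000 ≈ 0.868500
step 5 [2.5y] swap r/2=671/22831: DF=(1 − 671/22831·(0.970800+0.951900+0.909200+0.868500))/(1+671/22831) = 4329/5000 ≈ 0.865800
step 6 [3y] zero: DF = P = 341/400 ≈ 0.852500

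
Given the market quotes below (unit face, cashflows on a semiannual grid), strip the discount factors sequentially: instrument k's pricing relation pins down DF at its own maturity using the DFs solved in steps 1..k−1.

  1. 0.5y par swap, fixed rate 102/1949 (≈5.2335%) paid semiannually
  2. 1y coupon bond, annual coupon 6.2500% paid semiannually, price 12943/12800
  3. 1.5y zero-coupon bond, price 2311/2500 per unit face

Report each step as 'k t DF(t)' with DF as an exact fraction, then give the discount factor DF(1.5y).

step 1 [0.5y] swap r/2=51/1949: DF=(1 − 51/1949·(0))/(1+51/1949) = 1949/2000 ≈ 0.974500
step 2 [1y] bond c/2=1/32: DF=(12943/12800 − 1/32·(0.974500))/(1+1/32) = 951/1000 ≈ 0.951000
step 3 [1.5y] zero: DF = P = 2311/2500 ≈ 0.924400

1 1/2 1949/2000
2 1 951/1000
3 3/2 2311/2500
DF(1.5y) = 2311/2500 ≈ 0.924400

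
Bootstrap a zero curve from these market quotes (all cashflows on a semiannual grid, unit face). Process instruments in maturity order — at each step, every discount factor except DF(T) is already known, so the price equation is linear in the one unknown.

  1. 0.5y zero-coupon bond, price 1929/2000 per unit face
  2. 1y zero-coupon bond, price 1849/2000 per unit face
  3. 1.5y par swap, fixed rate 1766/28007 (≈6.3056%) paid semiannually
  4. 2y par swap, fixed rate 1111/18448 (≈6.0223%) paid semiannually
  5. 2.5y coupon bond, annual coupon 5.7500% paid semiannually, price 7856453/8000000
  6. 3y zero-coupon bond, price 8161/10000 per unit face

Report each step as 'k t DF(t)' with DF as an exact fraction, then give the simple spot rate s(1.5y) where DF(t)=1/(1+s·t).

step 1 [0.5y] zero: DF = P = 1929/2000 ≈ 0.964500
step 2 [1y] zero: DF = P = 1849/2000 ≈ 0.924500
step 3 [1.5y] swap r/2=883/28007: DF=(1 − 883/28007·(0.964500+0.924500))/(1+883/28007) = 9117/10000 ≈ 0.911700
step 4 [2y] swap r/2=1111/36896: DF=(1 − 1111/36896·(0.964500+0.924500+0.911700))/(1+1111/36896) = 8889/10000 ≈ 0.888900
step 5 [2.5y] bond c/2=23/800: DF=(7856453/8000000 − 23/800·(0.964500+0.924500+0.911700+0.888900))/(1+23/800) = 1703/2000 ≈ 0.851500
step 6 [3y] zero: DF = P = 8161/10000 ≈ 0.816100

1 1/2 1929/2000
2 1 1849/2000
3 3/2 9117/10000
4 2 8889/10000
5 5/2 1703/2000
6 3 8161/10000
s(1.5y) = (1/(9117/10000) − 1)/(3/2) = 1766/27351 ≈ 6.4568%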